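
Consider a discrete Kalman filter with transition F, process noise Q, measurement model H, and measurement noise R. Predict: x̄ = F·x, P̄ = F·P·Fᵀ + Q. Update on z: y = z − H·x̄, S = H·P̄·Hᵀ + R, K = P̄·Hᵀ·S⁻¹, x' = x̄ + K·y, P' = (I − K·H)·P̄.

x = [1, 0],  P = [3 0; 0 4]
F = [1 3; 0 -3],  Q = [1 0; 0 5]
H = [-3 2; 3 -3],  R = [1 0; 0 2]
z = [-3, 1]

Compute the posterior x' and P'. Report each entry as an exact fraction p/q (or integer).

x̄ = F·x = [1, 0]
P̄ = F·P·Fᵀ + Q = [40 -36; -36 41]
y = z − H·x̄ = [0, -2]
S = H·P̄·Hᵀ + R = [957 -1146; -1146 1379]
K = P̄·Hᵀ·S⁻¹ = [-1160/2129 -612/2129; -2716/6387 -1109/2129]
x' = x̄ + K·y = [3353/2129, 2218/2129]
P' = (I − K·H)·P̄ = [1976/2129 2384/2129; 2384/2129 9370/6387]

x' = [3353/2129, 2218/2129]
P' = [1976/2129 2384/2129; 2384/2129 9370/6387]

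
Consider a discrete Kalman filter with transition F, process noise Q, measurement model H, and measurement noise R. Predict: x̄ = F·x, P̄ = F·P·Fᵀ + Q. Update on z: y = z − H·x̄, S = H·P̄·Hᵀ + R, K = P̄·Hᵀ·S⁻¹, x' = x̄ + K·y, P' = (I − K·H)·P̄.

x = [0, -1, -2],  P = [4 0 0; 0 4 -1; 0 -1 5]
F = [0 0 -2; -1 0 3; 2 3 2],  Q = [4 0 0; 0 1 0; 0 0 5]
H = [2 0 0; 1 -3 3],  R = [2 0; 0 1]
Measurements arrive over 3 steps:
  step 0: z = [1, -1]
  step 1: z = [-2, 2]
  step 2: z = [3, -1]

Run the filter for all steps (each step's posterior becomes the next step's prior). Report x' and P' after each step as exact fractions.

step 0: x̄ = F·x = [4, -6, -7]
step 0: P̄ = F·P·Fᵀ + Q = [24 -30 -14; -30 50 13; -14 13 65]
step 0: y = z − H·x̄ = [-7, -2]
step 0: S = H·P̄·Hᵀ + R = [98 144; 144 922]
step 0: K = P̄·Hᵀ·S⁻¹ = [8472/17405 36/17405; -8754/17405 -2589/34810; -11566/17405 4487/17405]
step 0: x' = x̄ + K·y = [10244/17405, -40563/17405, -49847/17405]
step 0: P' = (I − K·H)·P̄ = [8472/17405 -8754/17405 -11566/17405; -8754/17405 324971/34810 164972/17405; -11566/17405 164972/17405 170323/17405]
step 1: x̄ = F·x = [99694/17405, -31957/3481, -681/59]
step 1: P̄ = F·P·Fᵀ + Q = [750912/17405 -209014/3481 -5508/59; -209014/3481 325636/3481 8372/59; -5508/59 8372/59 465/2]
step 1: y = z − H·x̄ = [-234198/17405, 58446/17405]
step 1: S = H·P̄·Hᵀ + R = [3038458/17405 -1976916/17405; -1976916/17405 7815679/34810]
step 1: K = P̄·Hᵀ·S⁻¹ = [224923224/457662127 -1976916/457662127; -301227634/457662127 20896388/457662127; -376861014/457662127 173096583/457662127]
step 1: x' = x̄ + K·y = [-411717550/457662127, -78099583/457662127, 369713625/457662127]
step 1: P' = (I − K·H)·P̄ = [224923224/457662127 -301227634/457662127 -376861014/457662127; -301227634/457662127 4862389564/457662127 4969764238/457662127; -376861014/457662127 4969764238/457662127 5153083437/457662127]
step 2: x̄ = F·x = [-739427250/457662127, 1520858425/457662127, -24485123/35204779]
step 2: P̄ = F·P·Fᵀ + Q = [22442982256/457662127 -31672222650/457662127 -3763344240/35204779; -31672222650/457662127 49321502368/457662127 5737905474/35204779; -3763344240/35204779 5737905474/35204779 9274568807/35204779]
step 2: y = z − H·x̄ = [2851840881/457662127, 5799260195/457662127]
step 2: S = H·P̄·Hᵀ + R = [90687253278/457662127 -58621550308/457662127; -58621550308/457662127 105741320378/457662127]
step 2: K = P̄·Hᵀ·S⁻¹ = [1654090373138/3361051406465 -14655387577/3361051406465; -2245366707618/3361051406465 158265989262/3361051406465; -2801615294523/3361051406465 2551888632339/6722102812930]
step 2: x' = x̄ + K·y = [4691144440219/3361051406465, -817021001809/3361051406465, -7254577952933/6722102812930]
step 2: P' = (I − K·H)·P̄ = [1654090373138/3361051406465 -2245366707618/3361051406465 -2801615294523/3361051406465; -2245366707618/3361051406465 36171848007968/3361051406465 36973058906928/3361051406465; -2801615294523/3361051406465 36973058906928/3361051406465 76664490887651/6722102812930]

step 0: x' = [10244/17405, -40563/17405, -49847/17405], P' = [8472/17405 -8754/17405 -11566/17405; -8754/17405 324971/34810 164972/17405; -11566/17405 164972/17405 170323/17405]
step 1: x' = [-411717550/457662127, -78099583/457662127, 369713625/457662127], P' = [224923224/457662127 -301227634/457662127 -376861014/457662127; -301227634/457662127 4862389564/457662127 4969764238/457662127; -376861014/457662127 4969764238/457662127 5153083437/457662127]
step 2: x' = [4691144440219/3361051406465, -817021001809/3361051406465, -7254577952933/6722102812930], P' = [1654090373138/3361051406465 -2245366707618/3361051406465 -2801615294523/3361051406465; -2245366707618/3361051406465 36171848007968/3361051406465 36973058906928/3361051406465; -2801615294523/3361051406465 36973058906928/3361051406465 76664490887651/6722102812930]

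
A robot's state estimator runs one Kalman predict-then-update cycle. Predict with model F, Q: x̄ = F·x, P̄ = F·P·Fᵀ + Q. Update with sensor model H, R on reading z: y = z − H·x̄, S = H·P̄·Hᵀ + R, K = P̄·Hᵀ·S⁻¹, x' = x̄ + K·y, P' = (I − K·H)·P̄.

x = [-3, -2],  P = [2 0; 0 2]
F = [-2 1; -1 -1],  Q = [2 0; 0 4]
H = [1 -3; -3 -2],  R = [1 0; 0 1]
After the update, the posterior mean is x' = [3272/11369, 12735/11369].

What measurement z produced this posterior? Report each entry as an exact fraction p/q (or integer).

z = [-3, -3]

x̄ = F·x = [4, 5]
P̄ = F·P·Fᵀ + Q = [12 2; 2 8]
S = H·P̄·Hᵀ + R = [73 26; 26 165]
K = P̄·Hᵀ·S⁻¹ = [2030/11369 -3076/11369; -3058/11369 -1034/11369]
x' − x̄ = [-42204/11369, -44110/11369] = K·y
y = (KᵀK)⁻¹·Kᵀ·(x' − x̄) = [8, 19]
z = y + H·x̄ = [8, 19] + [-11, -22] = [-3, -3]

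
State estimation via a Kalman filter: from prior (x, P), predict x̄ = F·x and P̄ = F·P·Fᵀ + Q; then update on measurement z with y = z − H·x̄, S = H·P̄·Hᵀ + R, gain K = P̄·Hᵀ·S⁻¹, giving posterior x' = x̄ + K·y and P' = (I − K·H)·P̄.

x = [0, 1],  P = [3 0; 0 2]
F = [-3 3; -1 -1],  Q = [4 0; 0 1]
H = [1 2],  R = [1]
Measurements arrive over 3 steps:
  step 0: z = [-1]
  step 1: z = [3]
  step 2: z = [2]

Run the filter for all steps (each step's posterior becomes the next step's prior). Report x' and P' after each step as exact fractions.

step 0: x̄ = F·x = [3, -1]
step 0: P̄ = F·P·Fᵀ + Q = [49 3; 3 6]
step 0: y = z − H·x̄ = [-2]
step 0: S = H·P̄·Hᵀ + R = [86]
step 0: K = P̄·Hᵀ·S⁻¹ = [55/86; 15/86]
step 0: x' = x̄ + K·y = [74/43, -58/43]
step 0: P' = (I − K·H)·P̄ = [1189/86 -567/86; -567/86 291/86]
step 1: x̄ = F·x = [-396/43, -16/43]
step 1: P̄ = F·P·Fᵀ + Q = [11935/43 1347/43; 1347/43 216/43]
step 1: y = z − H·x̄ = [557/43]
step 1: S = H·P̄·Hᵀ + R = [18230/43]
step 1: K = P̄·Hᵀ·S⁻¹ = [14629/18230; 1779/18230]
step 1: x' = x̄ + K·y = [21611/18230, 16261/18230]
step 1: P' = (I − K·H)·P̄ = [82963/18230 -34167/18230; -34167/18230 17973/18230]
step 2: x̄ = F·x = [-1605/1823, -18936/9115]
step 2: P̄ = F·P·Fᵀ + Q = [159635/1823 19497/1823; 19497/1823 25416/9115]
step 2: y = z − H·x̄ = [64127/9115]
step 2: S = H·P̄·Hᵀ + R = [1298894/9115]
step 2: K = P̄·Hᵀ·S⁻¹ = [993145/1298894; 148317/1298894]
step 2: x' = x̄ + K·y = [5843531/1298894, -1654935/1298894]
step 2: P' = (I − K·H)·P̄ = [5530195/1298894 -2268525/1298894; -2268525/1298894 1208421/1298894]

step 0: x' = [74/43, -58/43], P' = [1189/86 -567/86; -567/86 291/86]
step 1: x' = [21611/18230, 16261/18230], P' = [82963/18230 -34167/18230; -34167/18230 17973/18230]
step 2: x' = [5843531/1298894, -1654935/1298894], P' = [5530195/1298894 -2268525/1298894; -2268525/1298894 1208421/1298894]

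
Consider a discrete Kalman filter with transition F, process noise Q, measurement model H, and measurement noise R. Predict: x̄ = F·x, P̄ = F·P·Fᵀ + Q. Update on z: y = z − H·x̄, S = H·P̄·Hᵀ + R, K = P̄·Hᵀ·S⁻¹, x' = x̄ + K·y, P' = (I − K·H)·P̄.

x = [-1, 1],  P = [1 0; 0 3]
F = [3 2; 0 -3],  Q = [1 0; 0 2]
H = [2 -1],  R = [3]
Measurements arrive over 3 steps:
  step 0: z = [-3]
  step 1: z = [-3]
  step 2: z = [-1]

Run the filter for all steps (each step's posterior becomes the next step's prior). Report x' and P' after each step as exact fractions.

step 0: x̄ = F·x = [-1, -3]
step 0: P̄ = F·P·Fᵀ + Q = [22 -18; -18 29]
step 0: y = z − H·x̄ = [-4]
step 0: S = H·P̄·Hᵀ + R = [192]
step 0: K = P̄·Hᵀ·S⁻¹ = [31/96; -65/192]
step 0: x' = x̄ + K·y = [-55/24, -79/48]
step 0: P' = (I − K·H)·P̄ = [95/48 287/96; 287/96 1343/192]
step 1: x̄ = F·x = [-61/6, 79/16]
step 1: P̄ = F·P·Fᵀ + Q = [248/3 -551/8; -551/8 4157/64]
step 1: y = z − H·x̄ = [1069/48]
step 1: S = H·P̄·Hᵀ + R = [129431/192]
step 1: K = P̄·Hᵀ·S⁻¹ = [44968/129431; -38919/129431]
step 1: x' = x̄ + K·y = [-314407/129431, -227693/129431]
step 1: P' = (I − K·H)·P̄ = [167749/129431 200594/129431; 200594/129431 517945/129431]
step 2: x̄ = F·x = [-1398607/129431, 683079/129431]
step 2: P̄ = F·P·Fᵀ + Q = [6118080/129431 -4913016/129431; -4913016/129431 4920367/129431]
step 2: y = z − H·x̄ = [3350862/129431]
step 2: S = H·P̄·Hᵀ + R = [49433044/129431]
step 2: K = P̄·Hᵀ·S⁻¹ = [4287294/12358261; -14746399/49433044]
step 2: x' = x̄ + K·y = [-22546529/12358261, -60443301/24716522]
step 2: P' = (I − K·H)·P̄ = [16111056/12358261 19360230/12358261; 19360230/12358261 199121037/49433044]

step 0: x' = [-55/24, -79/48], P' = [95/48 287/96; 287/96 1343/192]
step 1: x' = [-314407/129431, -227693/129431], P' = [167749/129431 200594/129431; 200594/129431 517945/129431]
step 2: x' = [-22546529/12358261, -60443301/24716522], P' = [16111056/12358261 19360230/12358261; 19360230/12358261 199121037/49433044]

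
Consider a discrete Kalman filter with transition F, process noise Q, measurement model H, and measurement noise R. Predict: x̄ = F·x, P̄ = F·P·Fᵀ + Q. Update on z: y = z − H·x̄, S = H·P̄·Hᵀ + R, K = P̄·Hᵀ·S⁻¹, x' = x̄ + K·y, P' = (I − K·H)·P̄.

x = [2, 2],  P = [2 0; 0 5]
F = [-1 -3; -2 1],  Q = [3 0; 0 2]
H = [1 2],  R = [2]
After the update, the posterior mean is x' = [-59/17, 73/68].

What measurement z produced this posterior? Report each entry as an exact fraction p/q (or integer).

x̄ = F·x = [-8, -2]
P̄ = F·P·Fᵀ + Q = [50 -11; -11 15]
S = H·P̄·Hᵀ + R = [68]
K = P̄·Hᵀ·S⁻¹ = [7/17; 19/68]
x' − x̄ = [77/17, 209/68] = K·y
y = (KᵀK)⁻¹·Kᵀ·(x' − x̄) = [11]
z = y + H·x̄ = [11] + [-12] = [-1]

z = [-1]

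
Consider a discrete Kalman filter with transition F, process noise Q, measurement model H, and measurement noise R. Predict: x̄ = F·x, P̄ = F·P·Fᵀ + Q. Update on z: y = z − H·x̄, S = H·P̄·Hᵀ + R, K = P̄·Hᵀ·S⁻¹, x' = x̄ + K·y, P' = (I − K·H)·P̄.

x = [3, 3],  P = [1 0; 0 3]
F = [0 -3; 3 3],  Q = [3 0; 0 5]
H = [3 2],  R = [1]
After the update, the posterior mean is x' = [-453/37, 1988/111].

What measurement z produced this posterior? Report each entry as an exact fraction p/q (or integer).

x̄ = F·x = [-9, 18]
P̄ = F·P·Fᵀ + Q = [30 -27; -27 41]
S = H·P̄·Hᵀ + R = [111]
K = P̄·Hᵀ·S⁻¹ = [12/37; 1/111]
x' − x̄ = [-120/37, -10/111] = K·y
y = (KᵀK)⁻¹·Kᵀ·(x' − x̄) = [-10]
z = y + H·x̄ = [-10] + [9] = [-1]

z = [-1]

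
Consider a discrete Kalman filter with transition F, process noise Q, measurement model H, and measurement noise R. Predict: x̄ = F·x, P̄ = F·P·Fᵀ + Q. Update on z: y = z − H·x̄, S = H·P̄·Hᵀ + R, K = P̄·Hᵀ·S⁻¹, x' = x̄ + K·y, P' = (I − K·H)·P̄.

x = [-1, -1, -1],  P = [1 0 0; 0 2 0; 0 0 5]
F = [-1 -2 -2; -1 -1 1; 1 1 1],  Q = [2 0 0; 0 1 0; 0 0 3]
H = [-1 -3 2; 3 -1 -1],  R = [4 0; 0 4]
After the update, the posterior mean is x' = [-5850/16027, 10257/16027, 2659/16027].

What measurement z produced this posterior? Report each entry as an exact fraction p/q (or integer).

x̄ = F·x = [5, 1, -3]
P̄ = F·P·Fᵀ + Q = [31 -5 -15; -5 9 2; -15 2 11]
S = H·P̄·Hᵀ + R = [166 -151; -151 427]
K = P̄·Hᵀ·S⁻¹ = [-2579/48081 11812/48081; -11612/48081 -7034/48081; 1493/16027 -1649/16027]
x' − x̄ = [-85985/16027, -5770/16027, 50740/16027] = K·y
y = (KᵀK)⁻¹·Kᵀ·(x' − x̄) = [13, -19]
z = y + H·x̄ = [13, -19] + [-14, 17] = [-1, -2]

z = [-1, -2]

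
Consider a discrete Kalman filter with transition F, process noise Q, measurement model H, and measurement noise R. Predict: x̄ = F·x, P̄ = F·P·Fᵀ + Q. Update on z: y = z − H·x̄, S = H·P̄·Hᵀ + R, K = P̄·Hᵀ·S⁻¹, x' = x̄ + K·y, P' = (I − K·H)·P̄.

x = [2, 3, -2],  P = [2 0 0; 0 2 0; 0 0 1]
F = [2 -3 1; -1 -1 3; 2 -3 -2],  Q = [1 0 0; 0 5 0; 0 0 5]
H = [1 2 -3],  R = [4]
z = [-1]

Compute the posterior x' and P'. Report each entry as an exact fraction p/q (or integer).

x' = [-3251/343, -2448/343, -2568/343]
P' = [8448/343 3517/343 5206/343; 3517/343 3365/343 3345/343; 5206/343 3345/343 4084/343]

x̄ = F·x = [-7, -11, -1]
P̄ = F·P·Fᵀ + Q = [28 5 24; 5 18 -4; 24 -4 35]
y = z − H·x̄ = [25]
S = H·P̄·Hᵀ + R = [343]
K = P̄·Hᵀ·S⁻¹ = [-34/343; 53/343; -89/343]
x' = x̄ + K·y = [-3251/343, -2448/343, -2568/343]
P' = (I − K·H)·P̄ = [8448/343 3517/343 5206/343; 3517/343 3365/343 3345/343; 5206/343 3345/343 4084/343]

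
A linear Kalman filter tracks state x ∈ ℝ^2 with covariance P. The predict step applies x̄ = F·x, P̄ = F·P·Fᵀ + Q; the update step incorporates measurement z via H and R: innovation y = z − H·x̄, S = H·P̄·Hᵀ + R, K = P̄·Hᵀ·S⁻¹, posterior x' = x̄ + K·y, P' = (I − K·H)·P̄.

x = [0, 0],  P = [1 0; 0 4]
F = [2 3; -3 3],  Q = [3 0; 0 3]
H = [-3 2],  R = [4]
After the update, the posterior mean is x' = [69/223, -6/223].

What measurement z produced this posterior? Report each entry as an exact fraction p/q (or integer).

z = [-1]

x̄ = F·x = [0, 0]
P̄ = F·P·Fᵀ + Q = [43 30; 30 48]
S = H·P̄·Hᵀ + R = [223]
K = P̄·Hᵀ·S⁻¹ = [-69/223; 6/223]
x' − x̄ = [69/223, -6/223] = K·y
y = (KᵀK)⁻¹·Kᵀ·(x' − x̄) = [-1]
z = y + H·x̄ = [-1] + [0] = [-1]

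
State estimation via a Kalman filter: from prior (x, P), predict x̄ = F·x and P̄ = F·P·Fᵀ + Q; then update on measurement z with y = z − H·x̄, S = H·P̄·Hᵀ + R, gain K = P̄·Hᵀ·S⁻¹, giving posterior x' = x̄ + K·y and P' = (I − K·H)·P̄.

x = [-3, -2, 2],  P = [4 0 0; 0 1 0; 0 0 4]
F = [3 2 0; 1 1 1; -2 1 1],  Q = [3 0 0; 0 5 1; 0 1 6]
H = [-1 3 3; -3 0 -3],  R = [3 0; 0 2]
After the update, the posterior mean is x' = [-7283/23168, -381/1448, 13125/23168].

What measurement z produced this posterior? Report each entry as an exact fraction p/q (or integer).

x̄ = F·x = [-13, -3, 6]
P̄ = F·P·Fᵀ + Q = [43 14 -22; 14 14 -2; -22 -2 27]
S = H·P̄·Hᵀ + R = [427 -90; -90 236]
K = P̄·Hᵀ·S⁻¹ = [-10741/46336 -32931/92672; 61/2896 -837/5792; 10771/46336 2325/92672]
x' − x̄ = [293901/23168, 3963/1448, -125883/23168] = K·y
y = (KᵀK)⁻¹·Kᵀ·(x' − x̄) = [-21, -22]
z = y + H·x̄ = [-21, -22] + [22, 21] = [1, -1]

z = [1, -1]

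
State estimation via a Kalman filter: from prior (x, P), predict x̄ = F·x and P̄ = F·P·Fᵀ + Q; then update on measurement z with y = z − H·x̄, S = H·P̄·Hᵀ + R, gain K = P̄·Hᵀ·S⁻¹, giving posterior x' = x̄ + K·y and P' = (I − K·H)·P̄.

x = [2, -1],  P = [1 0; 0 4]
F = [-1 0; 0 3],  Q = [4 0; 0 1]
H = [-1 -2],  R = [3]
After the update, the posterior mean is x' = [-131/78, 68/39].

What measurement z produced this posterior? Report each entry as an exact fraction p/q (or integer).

z = [-2]

x̄ = F·x = [-2, -3]
P̄ = F·P·Fᵀ + Q = [5 0; 0 37]
S = H·P̄·Hᵀ + R = [156]
K = P̄·Hᵀ·S⁻¹ = [-5/156; -37/78]
x' − x̄ = [25/78, 185/39] = K·y
y = (KᵀK)⁻¹·Kᵀ·(x' − x̄) = [-10]
z = y + H·x̄ = [-10] + [8] = [-2]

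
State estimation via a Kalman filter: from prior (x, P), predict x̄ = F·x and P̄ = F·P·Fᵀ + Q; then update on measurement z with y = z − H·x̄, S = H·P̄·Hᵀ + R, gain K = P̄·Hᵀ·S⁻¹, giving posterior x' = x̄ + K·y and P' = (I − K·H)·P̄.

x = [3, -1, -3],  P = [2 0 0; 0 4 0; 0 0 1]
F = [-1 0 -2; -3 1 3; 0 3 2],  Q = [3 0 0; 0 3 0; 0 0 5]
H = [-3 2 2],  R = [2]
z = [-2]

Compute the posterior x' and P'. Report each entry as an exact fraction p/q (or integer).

x̄ = F·x = [3, -19, -9]
P̄ = F·P·Fᵀ + Q = [9 0 -4; 0 34 18; -4 18 45]
y = z − H·x̄ = [63]
S = H·P̄·Hᵀ + R = [591]
K = P̄·Hᵀ·S⁻¹ = [-35/591; 104/591; 46/197]
x' = x̄ + K·y = [-144/197, -1559/197, 1125/197]
P' = (I − K·H)·P̄ = [4094/591 3640/591 822/197; 3640/591 9278/591 -1238/197; 822/197 -1238/197 2517/197]

x' = [-144/197, -1559/197, 1125/197]
P' = [4094/591 3640/591 822/197; 3640/591 9278/591 -1238/197; 822/197 -1238/197 2517/197]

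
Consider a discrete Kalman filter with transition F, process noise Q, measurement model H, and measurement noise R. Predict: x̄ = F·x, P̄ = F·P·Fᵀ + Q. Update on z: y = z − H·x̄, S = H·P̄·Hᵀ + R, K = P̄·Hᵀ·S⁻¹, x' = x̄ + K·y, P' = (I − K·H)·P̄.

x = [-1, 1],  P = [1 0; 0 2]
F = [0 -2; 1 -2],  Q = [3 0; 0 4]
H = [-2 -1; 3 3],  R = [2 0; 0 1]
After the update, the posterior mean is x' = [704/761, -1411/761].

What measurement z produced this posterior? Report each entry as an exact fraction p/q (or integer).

z = [-1, -3]

x̄ = F·x = [-2, -3]
P̄ = F·P·Fᵀ + Q = [11 8; 8 13]
S = H·P̄·Hᵀ + R = [91 -177; -177 361]
K = P̄·Hᵀ·S⁻¹ = [-741/1522 -123/1522; 341/761 300/761]
x' − x̄ = [2226/761, 872/761] = K·y
y = (KᵀK)⁻¹·Kᵀ·(x' − x̄) = [-8, 12]
z = y + H·x̄ = [-8, 12] + [7, -15] = [-1, -3]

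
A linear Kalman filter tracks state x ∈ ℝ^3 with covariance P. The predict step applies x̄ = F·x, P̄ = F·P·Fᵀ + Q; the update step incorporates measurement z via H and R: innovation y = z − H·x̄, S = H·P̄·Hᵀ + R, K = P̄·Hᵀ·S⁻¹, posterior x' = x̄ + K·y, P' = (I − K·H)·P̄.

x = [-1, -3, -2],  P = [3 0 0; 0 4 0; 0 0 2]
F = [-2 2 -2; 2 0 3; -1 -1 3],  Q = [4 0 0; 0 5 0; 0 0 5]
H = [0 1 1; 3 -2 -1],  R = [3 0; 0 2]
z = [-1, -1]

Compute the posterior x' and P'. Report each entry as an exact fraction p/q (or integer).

x̄ = F·x = [0, -8, -2]
P̄ = F·P·Fᵀ + Q = [40 -24 -14; -24 35 12; -14 12 30]
y = z − H·x̄ = [9, -19]
S = H·P̄·Hᵀ + R = [92 -250; -250 952]
K = P̄·Hᵀ·S⁻¹ = [2331/6271 1811/6271; 1561/6271 -1209/12542; 3996/6271 417/6271]
x' = x̄ + K·y = [-13430/6271, -49267/12542, 15499/6271]
P' = (I − K·H)·P̄ = [9816/6271 18833/6271 -11840/6271; 18833/6271 53025/6271 -48342/6271; -11840/6271 -48342/6271 60330/6271]

x' = [-13430/6271, -49267/12542, 15499/6271]
P' = [9816/6271 18833/6271 -11840/6271; 18833/6271 53025/6271 -48342/6271; -11840/6271 -48342/6271 60330/6271]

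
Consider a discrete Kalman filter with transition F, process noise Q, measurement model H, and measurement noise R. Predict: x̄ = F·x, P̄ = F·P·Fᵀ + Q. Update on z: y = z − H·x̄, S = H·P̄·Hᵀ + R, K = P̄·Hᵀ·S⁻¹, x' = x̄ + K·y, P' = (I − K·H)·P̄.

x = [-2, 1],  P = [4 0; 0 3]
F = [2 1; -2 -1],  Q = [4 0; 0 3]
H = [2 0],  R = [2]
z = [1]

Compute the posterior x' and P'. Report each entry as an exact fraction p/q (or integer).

x' = [20/47, 8/47]
P' = [23/47 -19/47; -19/47 312/47]

x̄ = F·x = [-3, 3]
P̄ = F·P·Fᵀ + Q = [23 -19; -19 22]
y = z − H·x̄ = [7]
S = H·P̄·Hᵀ + R = [94]
K = P̄·Hᵀ·S⁻¹ = [23/47; -19/47]
x' = x̄ + K·y = [20/47, 8/47]
P' = (I − K·H)·P̄ = [23/47 -19/47; -19/47 312/47]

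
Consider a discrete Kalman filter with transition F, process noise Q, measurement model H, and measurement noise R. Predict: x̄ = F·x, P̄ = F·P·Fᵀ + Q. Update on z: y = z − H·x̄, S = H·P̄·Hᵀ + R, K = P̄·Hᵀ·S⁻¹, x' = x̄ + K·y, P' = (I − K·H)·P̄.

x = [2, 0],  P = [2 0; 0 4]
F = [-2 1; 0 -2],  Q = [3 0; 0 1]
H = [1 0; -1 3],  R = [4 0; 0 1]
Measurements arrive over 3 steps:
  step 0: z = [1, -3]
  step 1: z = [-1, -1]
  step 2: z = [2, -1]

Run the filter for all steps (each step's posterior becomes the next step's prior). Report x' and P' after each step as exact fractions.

step 0: x̄ = F·x = [-4, 0]
step 0: P̄ = F·P·Fᵀ + Q = [15 -8; -8 17]
step 0: y = z − H·x̄ = [5, -7]
step 0: S = H·P̄·Hᵀ + R = [19 -39; -39 217]
step 0: K = P̄·Hᵀ·S⁻¹ = [867/1301 -78/1301; 565/2602 809/2602]
step 0: x' = x̄ + K·y = [-323/1301, -1419/1301]
step 0: P' = (I − K·H)·P̄ = [3468/1301 1130/1301; 1130/1301 1023/2602]
step 1: x̄ = F·x = [-773/1301, 2838/1301]
step 1: P̄ = F·P·Fᵀ + Q = [27533/2602 3497/1301; 3497/1301 3347/1301]
step 1: y = z − H·x̄ = [-528/1301, -10588/1301]
step 1: S = H·P̄·Hᵀ + R = [37941/2602 -6551/2602; -6551/2602 48417/2602]
step 1: K = P̄·Hᵀ·S⁻¹ = [247915/344749 -13102/344749; 163093/689498 208451/689498]
step 1: x' = x̄ + K·y = [-198821/344749, -129284/344749]
step 1: P' = (I − K·H)·P̄ = [991660/344749 326186/344749; 326186/344749 286941/689498]
step 2: x̄ = F·x = [268358/344749, 258568/344749]
step 2: P̄ = F·P·Fᵀ + Q = [7679227/689498 1017803/344749; 1017803/344749 918631/344749]
step 2: y = z − H·x̄ = [421140/344749, -852095/344749]
step 2: S = H·P̄·Hᵀ + R = [10437219/689498 -1572409/689498; -1572409/689498 12690447/689498]
step 2: K = P̄·Hᵀ·S⁻¹ = [68876453/94257347 -3144818/94257347; 45393499/188514694 57262613/188514694]
step 2: x' = x̄ + K·y = [165282644/94257347, 55308933/188514694]
step 2: P' = (I − K·H)·P̄ = [275505812/94257347 90786998/94257347; 90786998/94257347 79612203/188514694]

step 0: x' = [-323/1301, -1419/1301], P' = [3468/1301 1130/1301; 1130/1301 1023/2602]
step 1: x' = [-198821/344749, -129284/344749], P' = [991660/344749 326186/344749; 326186/344749 286941/689498]
step 2: x' = [165282644/94257347, 55308933/188514694], P' = [275505812/94257347 90786998/94257347; 90786998/94257347 79612203/188514694]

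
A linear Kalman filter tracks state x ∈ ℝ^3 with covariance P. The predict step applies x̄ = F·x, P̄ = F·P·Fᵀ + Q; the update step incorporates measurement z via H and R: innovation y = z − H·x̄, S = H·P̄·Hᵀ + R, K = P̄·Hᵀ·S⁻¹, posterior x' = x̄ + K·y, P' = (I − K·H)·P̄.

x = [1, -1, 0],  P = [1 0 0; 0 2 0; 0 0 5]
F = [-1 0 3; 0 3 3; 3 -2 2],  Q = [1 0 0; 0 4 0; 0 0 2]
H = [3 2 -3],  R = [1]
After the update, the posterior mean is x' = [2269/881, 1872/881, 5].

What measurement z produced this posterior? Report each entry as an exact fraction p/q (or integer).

x̄ = F·x = [-1, -3, 5]
P̄ = F·P·Fᵀ + Q = [47 45 27; 45 67 18; 27 18 39]
S = H·P̄·Hᵀ + R = [881]
K = P̄·Hᵀ·S⁻¹ = [150/881; 215/881; 0]
x' − x̄ = [3150/881, 4515/881, 0] = K·y
y = (KᵀK)⁻¹·Kᵀ·(x' − x̄) = [21]
z = y + H·x̄ = [21] + [-24] = [-3]

z = [-3]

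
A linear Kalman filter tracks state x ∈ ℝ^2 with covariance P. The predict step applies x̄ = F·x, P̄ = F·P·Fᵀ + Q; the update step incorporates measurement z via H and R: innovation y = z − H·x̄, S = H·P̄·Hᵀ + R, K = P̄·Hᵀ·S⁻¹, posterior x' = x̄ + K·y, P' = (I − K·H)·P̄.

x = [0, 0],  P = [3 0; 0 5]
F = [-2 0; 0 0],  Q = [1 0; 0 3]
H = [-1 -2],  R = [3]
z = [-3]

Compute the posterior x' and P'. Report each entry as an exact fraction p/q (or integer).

x' = [39/28, 9/14]
P' = [195/28 -39/14; -39/14 12/7]

x̄ = F·x = [0, 0]
P̄ = F·P·Fᵀ + Q = [13 0; 0 3]
y = z − H·x̄ = [-3]
S = H·P̄·Hᵀ + R = [28]
K = P̄·Hᵀ·S⁻¹ = [-13/28; -3/14]
x' = x̄ + K·y = [39/28, 9/14]
P' = (I − K·H)·P̄ = [195/28 -39/14; -39/14 12/7]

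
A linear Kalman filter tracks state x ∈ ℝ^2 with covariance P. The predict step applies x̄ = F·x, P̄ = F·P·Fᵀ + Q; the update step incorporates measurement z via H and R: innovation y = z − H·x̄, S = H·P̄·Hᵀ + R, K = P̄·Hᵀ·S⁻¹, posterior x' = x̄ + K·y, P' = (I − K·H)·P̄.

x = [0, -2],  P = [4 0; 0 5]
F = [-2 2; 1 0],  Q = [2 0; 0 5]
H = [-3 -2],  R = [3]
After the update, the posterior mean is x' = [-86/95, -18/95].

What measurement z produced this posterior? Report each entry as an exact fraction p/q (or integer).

z = [3]

x̄ = F·x = [-4, 0]
P̄ = F·P·Fᵀ + Q = [38 -8; -8 9]
S = H·P̄·Hᵀ + R = [285]
K = P̄·Hᵀ·S⁻¹ = [-98/285; 2/95]
x' − x̄ = [294/95, -18/95] = K·y
y = (KᵀK)⁻¹·Kᵀ·(x' − x̄) = [-9]
z = y + H·x̄ = [-9] + [12] = [3]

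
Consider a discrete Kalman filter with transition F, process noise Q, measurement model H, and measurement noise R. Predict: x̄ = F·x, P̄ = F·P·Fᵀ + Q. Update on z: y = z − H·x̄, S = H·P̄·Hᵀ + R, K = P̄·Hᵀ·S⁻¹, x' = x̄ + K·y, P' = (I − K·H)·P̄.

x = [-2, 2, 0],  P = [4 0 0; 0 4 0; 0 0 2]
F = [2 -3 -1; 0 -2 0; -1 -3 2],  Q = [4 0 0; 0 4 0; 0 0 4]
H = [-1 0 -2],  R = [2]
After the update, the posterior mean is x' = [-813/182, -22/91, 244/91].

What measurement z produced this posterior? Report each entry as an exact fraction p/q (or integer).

x̄ = F·x = [-10, -4, -4]
P̄ = F·P·Fᵀ + Q = [58 24 24; 24 20 24; 24 24 52]
S = H·P̄·Hᵀ + R = [364]
K = P̄·Hᵀ·S⁻¹ = [-53/182; -18/91; -32/91]
x' − x̄ = [1007/182, 342/91, 608/91] = K·y
y = (KᵀK)⁻¹·Kᵀ·(x' − x̄) = [-19]
z = y + H·x̄ = [-19] + [18] = [-1]

z = [-1]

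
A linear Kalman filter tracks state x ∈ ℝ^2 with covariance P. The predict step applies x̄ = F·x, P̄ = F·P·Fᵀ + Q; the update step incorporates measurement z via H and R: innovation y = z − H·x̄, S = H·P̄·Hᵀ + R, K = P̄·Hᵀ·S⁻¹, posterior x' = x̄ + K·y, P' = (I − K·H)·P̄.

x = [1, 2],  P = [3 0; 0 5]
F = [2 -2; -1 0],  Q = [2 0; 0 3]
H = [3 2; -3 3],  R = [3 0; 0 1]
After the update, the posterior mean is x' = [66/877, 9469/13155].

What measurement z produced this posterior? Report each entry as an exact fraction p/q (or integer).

x̄ = F·x = [-2, -1]
P̄ = F·P·Fᵀ + Q = [34 -6; -6 6]
S = H·P̄·Hᵀ + R = [261 -288; -288 469]
K = P̄·Hᵀ·S⁻¹ = [170/877 -120/877; 2518/13155 852/4385]
x' − x̄ = [1820/877, 22624/13155] = K·y
y = (KᵀK)⁻¹·Kᵀ·(x' − x̄) = [10, -1]
z = y + H·x̄ = [10, -1] + [-8, 3] = [2, 2]

z = [2, 2]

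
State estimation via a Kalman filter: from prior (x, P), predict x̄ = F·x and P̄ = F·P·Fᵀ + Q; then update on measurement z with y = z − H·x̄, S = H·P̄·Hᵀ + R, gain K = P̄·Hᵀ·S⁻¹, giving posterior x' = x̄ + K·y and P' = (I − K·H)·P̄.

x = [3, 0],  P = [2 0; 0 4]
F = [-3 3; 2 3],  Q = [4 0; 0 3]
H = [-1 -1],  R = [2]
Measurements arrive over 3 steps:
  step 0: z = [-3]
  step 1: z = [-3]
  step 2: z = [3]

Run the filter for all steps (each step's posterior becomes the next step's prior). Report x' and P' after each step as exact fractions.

step 0: x̄ = F·x = [-9, 6]
step 0: P̄ = F·P·Fᵀ + Q = [58 24; 24 47]
step 0: y = z − H·x̄ = [-6]
step 0: S = H·P̄·Hᵀ + R = [155]
step 0: K = P̄·Hᵀ·S⁻¹ = [-82/155; -71/155]
step 0: x' = x̄ + K·y = [-903/155, 1356/155]
step 0: P' = (I − K·H)·P̄ = [2266/155 -2102/155; -2102/155 2244/155]
step 1: x̄ = F·x = [6777/155, 2262/155]
step 1: P̄ = F·P·Fᵀ + Q = [79046/155 12906/155; 12906/155 4501/155]
step 1: y = z − H·x̄ = [8574/155]
step 1: S = H·P̄·Hᵀ + R = [109669/155]
step 1: K = P̄·Hᵀ·S⁻¹ = [-13136/15667; -17407/109669]
step 1: x' = x̄ + K·y = [-41631/15667, 637572/109669]
step 1: P' = (I − K·H)·P̄ = [196982/15667 -170710/15667; -170710/15667 1229784/109669]
step 2: x̄ = F·x = [2786967/109669, 1329882/109669]
step 2: P̄ = F·P·Fᵀ + Q = [45426058/109669 6379722/109669; 6379722/109669 2572919/109669]
step 2: y = z − H·x̄ = [4445856/109669]
step 2: S = H·P̄·Hᵀ + R = [60977759/109669]
step 2: K = P̄·Hᵀ·S⁻¹ = [-51805780/60977759; -8952641/60977759]
step 2: x' = x̄ + K·y = [-550547883/60977759, 376506318/60977759]
step 2: P' = (I − K·H)·P̄ = [785457838/60977759 -681846278/60977759; -681846278/60977759 699751560/60977759]

step 0: x' = [-903/155, 1356/155], P' = [2266/155 -2102/155; -2102/155 2244/155]
step 1: x' = [-41631/15667, 637572/109669], P' = [196982/15667 -170710/15667; -170710/15667 1229784/109669]
step 2: x' = [-550547883/60977759, 376506318/60977759], P' = [785457838/60977759 -681846278/60977759; -681846278/60977759 699751560/60977759]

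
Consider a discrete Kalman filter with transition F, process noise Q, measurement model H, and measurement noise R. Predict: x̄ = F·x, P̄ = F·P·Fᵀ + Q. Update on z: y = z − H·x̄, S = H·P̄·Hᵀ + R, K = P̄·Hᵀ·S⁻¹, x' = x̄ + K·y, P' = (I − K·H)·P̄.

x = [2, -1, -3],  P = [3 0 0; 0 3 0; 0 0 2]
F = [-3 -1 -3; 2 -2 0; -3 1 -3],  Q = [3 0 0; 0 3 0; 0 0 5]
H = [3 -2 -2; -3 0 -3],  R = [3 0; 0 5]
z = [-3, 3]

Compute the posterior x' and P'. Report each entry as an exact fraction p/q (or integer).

x' = [246877/157021, 1018650/157021, -395043/157021]
P' = [492090/157021 1163544/157021 -460005/157021; 1163544/157021 2945115/157021 -1171134/157021; -460005/157021 -1171134/157021 514515/157021]

x̄ = F·x = [4, 6, 2]
P̄ = F·P·Fᵀ + Q = [51 -12 42; -12 27 -24; 42 -24 53]
y = z − H·x̄ = [1, 21]
S = H·P̄·Hᵀ + R = [230 -483; -483 1697]
K = P̄·Hᵀ·S⁻¹ = [23064/157021 -837/6827; -19110/157021 198/6827; -22259/157021 -1422/6827]
x' = x̄ + K·y = [246877/157021, 1018650/157021, -395043/157021]
P' = (I − K·H)·P̄ = [492090/157021 1163544/157021 -460005/157021; 1163544/157021 2945115/157021 -1171134/157021; -460005/157021 -1171134/157021 514515/157021]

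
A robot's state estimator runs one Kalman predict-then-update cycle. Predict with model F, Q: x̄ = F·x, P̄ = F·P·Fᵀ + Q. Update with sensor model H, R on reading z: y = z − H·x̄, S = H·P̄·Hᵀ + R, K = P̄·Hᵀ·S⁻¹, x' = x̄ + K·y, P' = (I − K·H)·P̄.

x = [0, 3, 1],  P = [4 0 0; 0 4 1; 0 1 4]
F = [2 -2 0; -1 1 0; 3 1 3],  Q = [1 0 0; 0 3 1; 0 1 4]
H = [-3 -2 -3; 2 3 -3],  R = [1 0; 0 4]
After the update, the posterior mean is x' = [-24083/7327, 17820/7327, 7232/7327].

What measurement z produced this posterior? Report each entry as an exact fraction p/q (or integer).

x̄ = F·x = [-6, 3, 6]
P̄ = F·P·Fᵀ + Q = [33 -16 10; -16 11 -4; 10 -4 86]
S = H·P̄·Hᵀ + R = [1056 760; 760 769]
K = P̄·Hᵀ·S⁻¹ = [-65473/234464 7631/29308; 9671/117232 -947/14654; -3165/29308 -1600/7327]
x' − x̄ = [19879/7327, -4161/7327, -36730/7327] = K·y
y = (KᵀK)⁻¹·Kᵀ·(x' − x̄) = [8, 19]
z = y + H·x̄ = [8, 19] + [-6, -21] = [2, -2]

z = [2, -2]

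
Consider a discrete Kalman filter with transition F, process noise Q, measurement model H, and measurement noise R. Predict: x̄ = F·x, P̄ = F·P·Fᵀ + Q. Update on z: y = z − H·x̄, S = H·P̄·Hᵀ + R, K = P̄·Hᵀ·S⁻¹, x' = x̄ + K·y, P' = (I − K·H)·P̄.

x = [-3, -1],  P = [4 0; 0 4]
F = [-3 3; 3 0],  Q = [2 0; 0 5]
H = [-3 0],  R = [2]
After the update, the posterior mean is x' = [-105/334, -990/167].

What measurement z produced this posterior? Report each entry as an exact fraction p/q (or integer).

z = [1]

x̄ = F·x = [6, -9]
P̄ = F·P·Fᵀ + Q = [74 -36; -36 41]
S = H·P̄·Hᵀ + R = [668]
K = P̄·Hᵀ·S⁻¹ = [-111/334; 27/167]
x' − x̄ = [-2109/334, 513/167] = K·y
y = (KᵀK)⁻¹·Kᵀ·(x' − x̄) = [19]
z = y + H·x̄ = [19] + [-18] = [1]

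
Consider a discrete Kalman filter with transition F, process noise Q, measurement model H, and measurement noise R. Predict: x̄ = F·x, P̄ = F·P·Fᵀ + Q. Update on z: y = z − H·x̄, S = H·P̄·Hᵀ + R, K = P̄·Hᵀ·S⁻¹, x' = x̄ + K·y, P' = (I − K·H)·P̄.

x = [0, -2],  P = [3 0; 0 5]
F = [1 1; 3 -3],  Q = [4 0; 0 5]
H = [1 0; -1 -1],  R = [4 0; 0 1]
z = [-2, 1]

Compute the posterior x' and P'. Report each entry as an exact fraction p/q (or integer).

x' = [-212/101, 353/303]
P' = [300/101 -298/101; -298/101 1187/303]

x̄ = F·x = [-2, 6]
P̄ = F·P·Fᵀ + Q = [12 -6; -6 77]
y = z − H·x̄ = [0, 5]
S = H·P̄·Hᵀ + R = [16 -6; -6 78]
K = P̄·Hᵀ·S⁻¹ = [75/101 -2/101; -149/202 -293/303]
x' = x̄ + K·y = [-212/101, 353/303]
P' = (I − K·H)·P̄ = [300/101 -298/101; -298/101 1187/303]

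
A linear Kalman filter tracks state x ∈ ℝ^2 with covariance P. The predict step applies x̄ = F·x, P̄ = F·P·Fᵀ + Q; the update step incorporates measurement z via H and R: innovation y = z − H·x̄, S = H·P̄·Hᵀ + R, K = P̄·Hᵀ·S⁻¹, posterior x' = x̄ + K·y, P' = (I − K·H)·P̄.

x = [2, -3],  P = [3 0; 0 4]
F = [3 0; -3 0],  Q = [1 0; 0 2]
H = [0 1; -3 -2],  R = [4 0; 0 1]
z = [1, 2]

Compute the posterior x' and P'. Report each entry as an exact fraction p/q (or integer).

x' = [-891/956, 108/239]
P' = [1523/956 -525/239; -525/239 776/239]

x̄ = F·x = [6, -6]
P̄ = F·P·Fᵀ + Q = [28 -27; -27 29]
y = z − H·x̄ = [7, 8]
S = H·P̄·Hᵀ + R = [33 23; 23 45]
K = P̄·Hᵀ·S⁻¹ = [-525/956 -369/956; 194/239 23/239]
x' = x̄ + K·y = [-891/956, 108/239]
P' = (I − K·H)·P̄ = [1523/956 -525/239; -525/239 776/239]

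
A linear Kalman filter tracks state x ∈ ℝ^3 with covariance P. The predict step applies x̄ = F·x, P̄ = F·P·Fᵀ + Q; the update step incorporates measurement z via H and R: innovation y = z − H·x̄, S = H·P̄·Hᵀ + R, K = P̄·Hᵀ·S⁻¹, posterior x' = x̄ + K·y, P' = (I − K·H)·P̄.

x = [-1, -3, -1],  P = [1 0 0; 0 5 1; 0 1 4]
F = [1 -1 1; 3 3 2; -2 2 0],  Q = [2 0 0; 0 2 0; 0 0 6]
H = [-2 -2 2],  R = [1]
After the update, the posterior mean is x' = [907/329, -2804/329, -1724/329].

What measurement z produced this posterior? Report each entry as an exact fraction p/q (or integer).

x̄ = F·x = [1, -14, -4]
P̄ = F·P·Fᵀ + Q = [10 -3 -10; -3 84 28; -10 28 30]
S = H·P̄·Hᵀ + R = [329]
K = P̄·Hᵀ·S⁻¹ = [-34/329; -106/329; 24/329]
x' − x̄ = [578/329, 1802/329, -408/329] = K·y
y = (KᵀK)⁻¹·Kᵀ·(x' − x̄) = [-17]
z = y + H·x̄ = [-17] + [18] = [1]

z = [1]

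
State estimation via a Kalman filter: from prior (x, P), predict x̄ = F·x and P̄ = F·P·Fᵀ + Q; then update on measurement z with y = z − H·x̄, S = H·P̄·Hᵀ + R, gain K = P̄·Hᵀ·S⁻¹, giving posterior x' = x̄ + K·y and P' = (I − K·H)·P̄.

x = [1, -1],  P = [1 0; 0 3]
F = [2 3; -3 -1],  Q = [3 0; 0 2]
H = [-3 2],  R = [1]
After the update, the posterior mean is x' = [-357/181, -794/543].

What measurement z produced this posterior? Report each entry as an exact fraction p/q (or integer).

z = [3]

x̄ = F·x = [-1, -2]
P̄ = F·P·Fᵀ + Q = [34 -15; -15 14]
S = H·P̄·Hᵀ + R = [543]
K = P̄·Hᵀ·S⁻¹ = [-44/181; 73/543]
x' − x̄ = [-176/181, 292/543] = K·y
y = (KᵀK)⁻¹·Kᵀ·(x' − x̄) = [4]
z = y + H·x̄ = [4] + [-1] = [3]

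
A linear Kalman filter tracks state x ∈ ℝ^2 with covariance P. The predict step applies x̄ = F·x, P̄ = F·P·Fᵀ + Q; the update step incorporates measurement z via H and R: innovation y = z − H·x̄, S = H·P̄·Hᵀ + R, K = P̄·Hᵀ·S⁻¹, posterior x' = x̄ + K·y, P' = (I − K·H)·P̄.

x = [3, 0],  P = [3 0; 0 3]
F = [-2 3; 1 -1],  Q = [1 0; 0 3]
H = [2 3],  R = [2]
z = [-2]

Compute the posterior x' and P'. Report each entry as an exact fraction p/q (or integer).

x̄ = F·x = [-6, 3]
P̄ = F·P·Fᵀ + Q = [40 -15; -15 9]
y = z − H·x̄ = [1]
S = H·P̄·Hᵀ + R = [63]
K = P̄·Hᵀ·S⁻¹ = [5/9; -1/21]
x' = x̄ + K·y = [-49/9, 62/21]
P' = (I − K·H)·P̄ = [185/9 -40/3; -40/3 62/7]

x' = [-49/9, 62/21]
P' = [185/9 -40/3; -40/3 62/7]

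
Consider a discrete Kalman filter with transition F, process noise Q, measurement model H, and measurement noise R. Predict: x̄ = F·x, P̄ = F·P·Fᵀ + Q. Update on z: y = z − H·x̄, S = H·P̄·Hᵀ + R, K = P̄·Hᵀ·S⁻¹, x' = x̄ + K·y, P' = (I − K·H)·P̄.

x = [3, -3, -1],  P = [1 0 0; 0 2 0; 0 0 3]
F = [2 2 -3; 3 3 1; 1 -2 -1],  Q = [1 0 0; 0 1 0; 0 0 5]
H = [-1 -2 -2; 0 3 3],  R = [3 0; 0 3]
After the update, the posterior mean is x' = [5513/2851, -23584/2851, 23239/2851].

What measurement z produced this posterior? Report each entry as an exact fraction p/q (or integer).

x̄ = F·x = [3, -1, 10]
P̄ = F·P·Fᵀ + Q = [40 9 3; 9 31 -12; 3 -12 17]
S = H·P̄·Hᵀ + R = [187 -180; -180 219]
K = P̄·Hᵀ·S⁻¹ = [-2512/2851 -1596/2851; -11/2851 733/2851; -49/2851 155/2851]
x' − x̄ = [-3040/2851, -20733/2851, -5271/2851] = K·y
y = (KᵀK)⁻¹·Kᵀ·(x' − x̄) = [19, -28]
z = y + H·x̄ = [19, -28] + [-21, 27] = [-2, -1]

z = [-2, -1]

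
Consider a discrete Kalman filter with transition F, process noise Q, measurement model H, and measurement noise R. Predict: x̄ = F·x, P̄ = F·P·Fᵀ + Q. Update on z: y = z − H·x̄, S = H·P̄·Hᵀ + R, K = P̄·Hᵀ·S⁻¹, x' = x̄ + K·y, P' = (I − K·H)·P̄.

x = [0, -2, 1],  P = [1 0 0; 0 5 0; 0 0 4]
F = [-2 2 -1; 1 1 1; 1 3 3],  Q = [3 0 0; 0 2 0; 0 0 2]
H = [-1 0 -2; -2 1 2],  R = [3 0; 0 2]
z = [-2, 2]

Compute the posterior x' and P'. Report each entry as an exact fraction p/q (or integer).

x' = [-546/6289, 41/6289, 5995/6289]
P' = [41155/50312 4951/6289 1549/12578; 4951/6289 14268/6289 -1688/6289; 1549/12578 -1688/6289 2594/6289]

x̄ = F·x = [-5, -1, -3]
P̄ = F·P·Fᵀ + Q = [31 4 16; 4 12 28; 16 28 84]
y = z − H·x̄ = [-13, -1]
S = H·P̄·Hᵀ + R = [434 -302; -302 442]
K = P̄·Hᵀ·S⁻¹ = [-17849/50312 -15155/50312; -525/6289 495/6289; -3975/12578 1951/12578]
x' = x̄ + K·y = [-546/6289, 41/6289, 5995/6289]
P' = (I − K·H)·P̄ = [41155/50312 4951/6289 1549/12578; 4951/6289 14268/6289 -1688/6289; 1549/12578 -1688/6289 2594/6289]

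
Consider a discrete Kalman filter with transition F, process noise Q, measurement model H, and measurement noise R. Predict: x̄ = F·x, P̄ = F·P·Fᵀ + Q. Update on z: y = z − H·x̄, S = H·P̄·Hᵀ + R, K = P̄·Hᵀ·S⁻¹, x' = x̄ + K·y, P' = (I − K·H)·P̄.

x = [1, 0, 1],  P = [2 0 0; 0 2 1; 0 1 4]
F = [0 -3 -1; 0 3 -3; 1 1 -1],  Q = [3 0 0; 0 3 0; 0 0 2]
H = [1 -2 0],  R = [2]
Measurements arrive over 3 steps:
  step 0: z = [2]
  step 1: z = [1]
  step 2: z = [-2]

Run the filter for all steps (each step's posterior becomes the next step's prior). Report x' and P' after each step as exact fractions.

step 0: x' = [-94/63, -37/21, 8/21], P' = [4898/189 806/63 248/63; 806/63 143/21 44/21; 248/63 44/21 104/21]
step 1: x' = [-37/529, -1503/2645, 3777/2645], P' = [19802/529 9744/529 -13394/1587; 9744/529 101139/10580 -41451/10580; -13394/1587 -41451/10580 689111/95220]
step 2: x' = [-75567706/31538039, -6585132/31538039, 65490465/31538039], P' = [825712102/31538039 406942242/31538039 -122833892/31538039; 406942242/31538039 216259431/31538039 -52250916/31538039; -122833892/31538039 -52250916/31538039 185331850/31538039]

step 0: x̄ = F·x = [-1, -3, 0]
step 0: P̄ = F·P·Fᵀ + Q = [31 0 0; 0 39 12; 0 12 8]
step 0: y = z − H·x̄ = [-3]
step 0: S = H·P̄·Hᵀ + R = [189]
step 0: K = P̄·Hᵀ·S⁻¹ = [31/189; -26/63; -8/63]
step 0: x' = x̄ + K·y = [-94/63, -37/21, 8/21]
step 0: P' = (I − K·H)·P̄ = [4898/189 806/63 248/63; 806/63 143/21 44/21; 248/63 44/21 104/21]
step 1: x̄ = F·x = [103/21, -45/7, -229/63]
step 1: P̄ = F·P·Fᵀ + Q = [1718/21 -237/7 -3377/63; -237/7 498/7 345/7; -3377/63 345/7 10055/189]
step 1: y = z − H·x̄ = [-352/21]
step 1: S = H·P̄·Hᵀ + R = [10580/21]
step 1: K = P̄·Hᵀ·S⁻¹ = [157/529; -3699/10580; -9587/31740]
step 1: x' = x̄ + K·y = [-37/529, -1503/2645, 3777/2645]
step 1: P' = (I − K·H)·P̄ = [19802/529 9744/529 -13394/1587; 9744/529 101139/10580 -41451/10580; -13394/1587 -41451/10580 689111/95220]
step 2: x̄ = F·x = [732/2645, -3168/529, -1093/529]
step 2: P̄ = F·P·Fᵀ + Q = [1732169/23805 -139388/1587 -362294/4761; -139388/1587 118861/529 245152/1587; -362294/4761 245152/1587 560770/4761]
step 2: y = z − H·x̄ = [-37702/2645]
step 2: S = H·P̄·Hᵀ + R = [31538039/23805]
step 2: K = P̄·Hᵀ·S⁻¹ = [5913809/31538039; -12788310/31538039; -9166030/31538039]
step 2: x' = x̄ + K·y = [-75567706/31538039, -6585132/31538039, 65490465/31538039]
step 2: P' = (I − K·H)·P̄ = [825712102/31538039 406942242/31538039 -122833892/31538039; 406942242/31538039 216259431/31538039 -52250916/31538039; -122833892/31538039 -52250916/31538039 185331850/31538039]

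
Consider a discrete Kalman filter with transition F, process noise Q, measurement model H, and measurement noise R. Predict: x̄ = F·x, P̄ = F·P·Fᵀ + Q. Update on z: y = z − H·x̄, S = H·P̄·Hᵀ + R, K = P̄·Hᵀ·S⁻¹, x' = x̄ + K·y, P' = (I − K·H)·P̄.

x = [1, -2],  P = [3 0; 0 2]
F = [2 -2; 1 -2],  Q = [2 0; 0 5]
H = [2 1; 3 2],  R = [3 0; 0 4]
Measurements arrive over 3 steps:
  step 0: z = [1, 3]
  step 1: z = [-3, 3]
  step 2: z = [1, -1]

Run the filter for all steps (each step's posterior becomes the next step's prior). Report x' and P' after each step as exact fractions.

step 0: x̄ = F·x = [6, 5]
step 0: P̄ = F·P·Fᵀ + Q = [22 14; 14 16]
step 0: y = z − H·x̄ = [-16, -25]
step 0: S = H·P̄·Hᵀ + R = [163 262; 262 434]
step 0: K = P̄·Hᵀ·S⁻¹ = [272/1049 63/1049; -146/1049 267/1049]
step 0: x' = x̄ + K·y = [367/1049, 906/1049]
step 0: P' = (I − K·H)·P̄ = [1380/1049 -1944/1049; -1944/1049 3450/1049]
step 1: x̄ = F·x = [-1078/1049, -1445/1049]
step 1: P̄ = F·P·Fᵀ + Q = [36970/1049 28224/1049; 28224/1049 28201/1049]
step 1: y = z − H·x̄ = [454/1049, 9271/1049]
step 1: S = H·P̄·Hᵀ + R = [292124/1049 475790/1049; 475790/1049 788418/1049]
step 1: K = P̄·Hᵀ·S⁻¹ = [219417/938917 9556/134131; -182461/1877834 63731/268262]
step 1: x' = x̄ + K·y = [-278724/938917, 1277067/1877834]
step 1: P' = (I − K·H)·P̄ = [1048934/938917 -1439617/938917; -1439617/938917 5211085/1877834]
step 2: x̄ = F·x = [-1834515/938917, -1555791/938917]
step 2: P̄ = F·P·Fᵀ + Q = [28012676/938917 21157740/938917; 21157740/938917 21924157/938917]
step 2: y = z − H·x̄ = [880534/134131, 7676210/938917]
step 2: S = H·P̄·Hᵀ + R = [31631796/134131 51432650/134131; 51432650/134131 597459260/938917]
step 2: K = P̄·Hᵀ·S⁻¹ = [33170278/142206883 7204426/101576345; -13752562/142206883 48331271/203152690]
step 2: x' = x̄ + K·y = [22361939/142206883, -49323516/142206883]
step 2: P' = (I − K·H)·P̄ = [793384412/711034415 -1089214654/711034415; -1089214654/711034415 1972140878/711034415]

step 0: x' = [367/1049, 906/1049], P' = [1380/1049 -1944/1049; -1944/1049 3450/1049]
step 1: x' = [-278724/938917, 1277067/1877834], P' = [1048934/938917 -1439617/938917; -1439617/938917 5211085/1877834]
step 2: x' = [22361939/142206883, -49323516/142206883], P' = [793384412/711034415 -1089214654/711034415; -1089214654/711034415 1972140878/711034415]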